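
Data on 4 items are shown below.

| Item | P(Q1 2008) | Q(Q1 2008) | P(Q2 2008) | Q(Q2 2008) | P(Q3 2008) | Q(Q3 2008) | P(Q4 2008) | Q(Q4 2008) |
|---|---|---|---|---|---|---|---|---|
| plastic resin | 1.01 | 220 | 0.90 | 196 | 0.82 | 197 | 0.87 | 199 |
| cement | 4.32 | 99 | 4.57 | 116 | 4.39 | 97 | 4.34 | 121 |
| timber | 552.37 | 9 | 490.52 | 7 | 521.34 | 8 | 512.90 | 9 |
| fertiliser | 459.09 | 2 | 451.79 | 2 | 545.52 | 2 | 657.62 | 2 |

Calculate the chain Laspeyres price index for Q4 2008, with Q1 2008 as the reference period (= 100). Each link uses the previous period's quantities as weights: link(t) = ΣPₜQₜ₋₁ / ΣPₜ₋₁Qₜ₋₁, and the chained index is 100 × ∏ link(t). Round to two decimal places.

Link Q1 2008→Q2 2008:
ΣP(Q2 2008)Q(Q1 2008) = 0.90×220 + 4.57×99 + 490.52×9 + 451.79×2 = 198 + 452.43 + 4414.68 + 903.58 = 5968.69
ΣP(Q1 2008)Q(Q1 2008) = 1.01×220 + 4.32×99 + 552.37×9 + 459.09×2 = 222.2 + 427.68 + 4971.33 + 918.18 = 6539.39
link = 5968.69/6539.39 = 0.912729
Link Q2 2008→Q3 2008:
ΣP(Q3 2008)Q(Q2 2008) = 0.82×196 + 4.39×116 + 521.34×7 + 545.52×2 = 160.72 + 509.24 + 3649.38 + 1091.04 = 5410.38
ΣP(Q2 2008)Q(Q2 2008) = 0.90×196 + 4.57×116 + 490.52×7 + 451.79×2 = 176.4 + 530.12 + 3433.64 + 903.58 = 5043.74
link = 5410.38/5043.74 = 1.072692
Link Q3 2008→Q4 2008:
ΣP(Q4 2008)Q(Q3 2008) = 0.87×197 + 4.34×97 + 512.90×8 + 657.62×2 = 171.39 + 420.98 + 4103.2 + 1315.24 = 6010.81
ΣP(Q3 2008)Q(Q3 2008) = 0.82×197 + 4.39×97 + 521.34×8 + 545.52×2 = 161.54 + 425.83 + 4170.72 + 1091.04 = 5849.13
link = 6010.81/5849.13 = 1.027642
Chained index = 100 × 0.912729 × 1.072692 × 1.027642 = 100.6140

100.61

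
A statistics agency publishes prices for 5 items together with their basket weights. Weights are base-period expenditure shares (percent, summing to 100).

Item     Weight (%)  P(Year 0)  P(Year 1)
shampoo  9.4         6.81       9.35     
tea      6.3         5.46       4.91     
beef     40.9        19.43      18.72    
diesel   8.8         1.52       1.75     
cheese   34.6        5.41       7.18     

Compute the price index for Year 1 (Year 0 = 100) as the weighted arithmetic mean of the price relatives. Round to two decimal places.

114.03

shampoo: 9.4 × (9.35/6.81) = 9.4 × 1.372981 = 12.9060
tea: 6.3 × (4.91/5.46) = 6.3 × 0.899267 = 5.6654
beef: 40.9 × (18.72/19.43) = 40.9 × 0.963459 = 39.4055
diesel: 8.8 × (1.75/1.52) = 8.8 × 1.151316 = 10.1316
cheese: 34.6 × (7.18/5.41) = 34.6 × 1.327172 = 45.9201
Index = Σ wᵢ·(p₁ᵢ/p₀ᵢ) = 12.9060 + 5.6654 + 39.4055 + 10.1316 + 45.9201 = 114.0286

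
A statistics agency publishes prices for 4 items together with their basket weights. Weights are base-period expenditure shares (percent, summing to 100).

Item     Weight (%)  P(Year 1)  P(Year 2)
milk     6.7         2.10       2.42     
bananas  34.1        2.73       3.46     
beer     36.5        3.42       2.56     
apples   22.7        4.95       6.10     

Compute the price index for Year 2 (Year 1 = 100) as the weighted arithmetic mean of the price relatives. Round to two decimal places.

milk: 6.7 × (2.42/2.10) = 6.7 × 1.152381 = 7.7210
bananas: 34.1 × (3.46/2.73) = 34.1 × 1.267399 = 43.2183
beer: 36.5 × (2.56/3.42) = 36.5 × 0.748538 = 27.3216
apples: 22.7 × (6.10/4.95) = 22.7 × 1.232323 = 27.9737
Index = Σ wᵢ·(p₁ᵢ/p₀ᵢ) = 7.7210 + 43.2183 + 27.3216 + 27.9737 = 106.2346

106.23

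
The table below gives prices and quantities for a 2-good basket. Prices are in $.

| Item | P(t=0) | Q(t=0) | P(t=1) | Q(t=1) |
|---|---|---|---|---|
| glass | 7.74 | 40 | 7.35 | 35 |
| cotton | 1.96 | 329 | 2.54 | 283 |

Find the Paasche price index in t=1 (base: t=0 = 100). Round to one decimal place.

118.2

Paasche price index uses current-period quantities as weights.
ΣP(t=1)·Q(t=1) = 7.35×35 + 2.54×283 = 257.25 + 718.82 = 976.07
ΣP(t=0)·Q(t=1) = 7.74×35 + 1.96×283 = 270.9 + 554.68 = 825.58
Index = 976.07 / 825.58 × 100 = 118.2284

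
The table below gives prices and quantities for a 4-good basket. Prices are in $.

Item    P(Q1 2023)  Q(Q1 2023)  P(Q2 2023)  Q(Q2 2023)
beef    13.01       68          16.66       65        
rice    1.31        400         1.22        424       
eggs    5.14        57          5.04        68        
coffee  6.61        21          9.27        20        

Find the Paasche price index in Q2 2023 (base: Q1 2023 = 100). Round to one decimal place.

Paasche price index uses current-period quantities as weights.
ΣP(Q2 2023)·Q(Q2 2023) = 16.66×65 + 1.22×424 + 5.04×68 + 9.27×20 = 1082.9 + 517.28 + 342.72 + 185.4 = 2128.3
ΣP(Q1 2023)·Q(Q2 2023) = 13.01×65 + 1.31×424 + 5.14×68 + 6.61×20 = 845.65 + 555.44 + 349.52 + 132.2 = 1882.81
Index = 2128.3 / 1882.81 × 100 = 113.0385

113.0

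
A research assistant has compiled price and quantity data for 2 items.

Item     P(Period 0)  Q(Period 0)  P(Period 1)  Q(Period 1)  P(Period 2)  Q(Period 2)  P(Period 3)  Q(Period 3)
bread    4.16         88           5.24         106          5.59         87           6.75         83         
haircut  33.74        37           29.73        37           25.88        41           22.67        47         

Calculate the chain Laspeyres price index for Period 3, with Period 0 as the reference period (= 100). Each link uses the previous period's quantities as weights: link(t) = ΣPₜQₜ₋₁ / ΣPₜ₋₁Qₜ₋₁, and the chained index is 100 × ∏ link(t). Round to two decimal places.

88.75

Link Period 0→Period 1:
ΣP(Period 1)Q(Period 0) = 5.24×88 + 29.73×37 = 461.12 + 1100.01 = 1561.13
ΣP(Period 0)Q(Period 0) = 4.16×88 + 33.74×37 = 366.08 + 1248.38 = 1614.46
link = 1561.13/1614.46 = 0.966967
Link Period 1→Period 2:
ΣP(Period 2)Q(Period 1) = 5.59×106 + 25.88×37 = 592.54 + 957.56 = 1550.1
ΣP(Period 1)Q(Period 1) = 5.24×106 + 29.73×37 = 555.44 + 1100.01 = 1655.45
link = 1550.1/1655.45 = 0.936362
Link Period 2→Period 3:
ΣP(Period 3)Q(Period 2) = 6.75×87 + 22.67×41 = 587.25 + 929.47 = 1516.72
ΣP(Period 2)Q(Period 2) = 5.59×87 + 25.88×41 = 486.33 + 1061.08 = 1547.41
link = 1516.72/1547.41 = 0.980167
Chained index = 100 × 0.966967 × 0.936362 × 0.980167 = 88.7474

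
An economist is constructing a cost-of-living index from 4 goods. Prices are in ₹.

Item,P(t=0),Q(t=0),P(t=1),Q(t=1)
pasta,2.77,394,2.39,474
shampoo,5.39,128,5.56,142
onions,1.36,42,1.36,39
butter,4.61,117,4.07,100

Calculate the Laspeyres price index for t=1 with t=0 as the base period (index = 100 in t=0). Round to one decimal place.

Laspeyres price index uses base-period quantities as weights.
ΣP(t=1)·Q(t=0) = 2.39×394 + 5.56×128 + 1.36×42 + 4.07×117 = 941.66 + 711.68 + 57.12 + 476.19 = 2186.65
ΣP(t=0)·Q(t=0) = 2.77×394 + 5.39×128 + 1.36×42 + 4.61×117 = 1091.38 + 689.92 + 57.12 + 539.37 = 2377.79
Index = 2186.65 / 2377.79 × 100 = 91.9614

92.0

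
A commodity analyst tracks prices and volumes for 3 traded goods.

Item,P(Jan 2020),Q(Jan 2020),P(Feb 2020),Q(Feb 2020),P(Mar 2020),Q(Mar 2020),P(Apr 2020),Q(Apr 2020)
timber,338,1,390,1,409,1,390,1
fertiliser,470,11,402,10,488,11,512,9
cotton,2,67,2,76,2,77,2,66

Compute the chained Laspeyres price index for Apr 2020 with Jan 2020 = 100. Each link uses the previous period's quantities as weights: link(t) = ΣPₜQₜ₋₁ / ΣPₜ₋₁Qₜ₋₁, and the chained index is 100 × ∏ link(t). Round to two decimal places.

Link Jan 2020→Feb 2020:
ΣP(Feb 2020)Q(Jan 2020) = 390×1 + 402×11 + 2×67 = 390 + 4422 + 134 = 4946
ΣP(Jan 2020)Q(Jan 2020) = 338×1 + 470×11 + 2×67 = 338 + 5170 + 134 = 5642
link = 4946/5642 = 0.876639
Link Feb 2020→Mar 2020:
ΣP(Mar 2020)Q(Feb 2020) = 409×1 + 488×10 + 2×76 = 409 + 4880 + 152 = 5441
ΣP(Feb 2020)Q(Feb 2020) = 390×1 + 402×10 + 2×76 = 390 + 4020 + 152 = 4562
link = 5441/4562 = 1.192679
Link Mar 2020→Apr 2020:
ΣP(Apr 2020)Q(Mar 2020) = 390×1 + 512×11 + 2×77 = 390 + 5632 + 154 = 6176
ΣP(Mar 2020)Q(Mar 2020) = 409×1 + 488×11 + 2×77 = 409 + 5368 + 154 = 5931
link = 6176/5931 = 1.041308
Chained index = 100 × 0.876639 × 1.192679 × 1.041308 = 108.8739

108.87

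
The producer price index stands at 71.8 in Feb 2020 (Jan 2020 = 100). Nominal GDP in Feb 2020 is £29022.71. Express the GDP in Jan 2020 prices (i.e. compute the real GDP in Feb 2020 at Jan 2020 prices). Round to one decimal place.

Real = Nominal ÷ (Index/100) = 29022.71 ÷ (71.8/100)
     = 29022.71 ÷ 0.718 = 40421.6017

40421.6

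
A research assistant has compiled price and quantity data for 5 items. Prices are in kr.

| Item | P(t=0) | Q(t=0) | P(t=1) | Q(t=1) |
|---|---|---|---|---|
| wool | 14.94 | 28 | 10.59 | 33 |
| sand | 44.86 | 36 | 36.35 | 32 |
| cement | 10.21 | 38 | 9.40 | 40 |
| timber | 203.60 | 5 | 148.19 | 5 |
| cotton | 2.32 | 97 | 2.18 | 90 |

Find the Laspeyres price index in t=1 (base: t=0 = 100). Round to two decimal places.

79.54

Laspeyres price index uses base-period quantities as weights.
ΣP(t=1)·Q(t=0) = 10.59×28 + 36.35×36 + 9.40×38 + 148.19×5 + 2.18×97 = 296.52 + 1308.6 + 357.2 + 740.95 + 211.46 = 2914.73
ΣP(t=0)·Q(t=0) = 14.94×28 + 44.86×36 + 10.21×38 + 203.60×5 + 2.32×97 = 418.32 + 1614.96 + 387.98 + 1018 + 225.04 = 3664.3
Index = 2914.73 / 3664.3 × 100 = 79.5440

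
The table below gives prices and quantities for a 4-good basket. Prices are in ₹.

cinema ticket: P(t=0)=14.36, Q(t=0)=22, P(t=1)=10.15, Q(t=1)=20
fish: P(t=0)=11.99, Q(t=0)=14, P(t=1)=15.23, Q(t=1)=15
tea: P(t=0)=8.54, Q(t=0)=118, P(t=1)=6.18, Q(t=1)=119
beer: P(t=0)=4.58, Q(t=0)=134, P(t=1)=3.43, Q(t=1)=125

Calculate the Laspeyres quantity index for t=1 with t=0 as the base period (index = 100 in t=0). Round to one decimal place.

97.7

Laspeyres quantity index uses base-period prices as weights.
ΣP(t=0)·Q(t=1) = 14.36×20 + 11.99×15 + 8.54×119 + 4.58×125 = 287.2 + 179.85 + 1016.26 + 572.5 = 2055.81
ΣP(t=0)·Q(t=0) = 14.36×22 + 11.99×14 + 8.54×118 + 4.58×134 = 315.92 + 167.86 + 1007.72 + 613.72 = 2105.22
Index = 2055.81 / 2105.22 × 100 = 97.6530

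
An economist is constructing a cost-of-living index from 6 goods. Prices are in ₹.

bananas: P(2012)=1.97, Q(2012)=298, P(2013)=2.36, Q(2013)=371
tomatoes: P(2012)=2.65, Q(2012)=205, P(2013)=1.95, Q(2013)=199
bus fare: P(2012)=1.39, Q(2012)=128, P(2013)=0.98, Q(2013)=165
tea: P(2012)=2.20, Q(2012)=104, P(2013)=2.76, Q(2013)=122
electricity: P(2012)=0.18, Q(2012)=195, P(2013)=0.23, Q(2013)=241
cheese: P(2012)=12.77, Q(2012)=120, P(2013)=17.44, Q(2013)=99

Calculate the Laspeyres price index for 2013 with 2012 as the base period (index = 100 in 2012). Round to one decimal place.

Laspeyres price index uses base-period quantities as weights.
ΣP(2013)·Q(2012) = 2.36×298 + 1.95×205 + 0.98×128 + 2.76×104 + 0.23×195 + 17.44×120 = 703.28 + 399.75 + 125.44 + 287.04 + 44.85 + 2092.8 = 3653.16
ΣP(2012)·Q(2012) = 1.97×298 + 2.65×205 + 1.39×128 + 2.20×104 + 0.18×195 + 12.77×120 = 587.06 + 543.25 + 177.92 + 228.8 + 35.1 + 1532.4 = 3104.53
Index = 3653.16 / 3104.53 × 100 = 117.6719

117.7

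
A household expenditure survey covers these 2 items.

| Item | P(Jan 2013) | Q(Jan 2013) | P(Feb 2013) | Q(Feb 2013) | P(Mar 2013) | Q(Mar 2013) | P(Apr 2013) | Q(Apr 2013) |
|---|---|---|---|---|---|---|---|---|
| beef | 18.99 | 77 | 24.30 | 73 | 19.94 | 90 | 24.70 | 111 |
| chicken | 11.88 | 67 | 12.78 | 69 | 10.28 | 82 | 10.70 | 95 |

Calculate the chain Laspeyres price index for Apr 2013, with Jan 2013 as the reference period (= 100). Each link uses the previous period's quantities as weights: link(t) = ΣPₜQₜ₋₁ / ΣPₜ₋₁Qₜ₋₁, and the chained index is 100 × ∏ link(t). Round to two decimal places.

115.73

Link Jan 2013→Feb 2013:
ΣP(Feb 2013)Q(Jan 2013) = 24.30×77 + 12.78×67 = 1871.1 + 856.26 = 2727.36
ΣP(Jan 2013)Q(Jan 2013) = 18.99×77 + 11.88×67 = 1462.23 + 795.96 = 2258.19
link = 2727.36/2258.19 = 1.207764
Link Feb 2013→Mar 2013:
ΣP(Mar 2013)Q(Feb 2013) = 19.94×73 + 10.28×69 = 1455.62 + 709.32 = 2164.94
ΣP(Feb 2013)Q(Feb 2013) = 24.30×73 + 12.78×69 = 1773.9 + 881.82 = 2655.72
link = 2164.94/2655.72 = 0.815199
Link Mar 2013→Apr 2013:
ΣP(Apr 2013)Q(Mar 2013) = 24.70×90 + 10.70×82 = 2223 + 877.4 = 3100.4
ΣP(Mar 2013)Q(Mar 2013) = 19.94×90 + 10.28×82 = 1794.6 + 842.96 = 2637.56
link = 3100.4/2637.56 = 1.175480
Chained index = 100 × 1.207764 × 0.815199 × 1.175480 = 115.7340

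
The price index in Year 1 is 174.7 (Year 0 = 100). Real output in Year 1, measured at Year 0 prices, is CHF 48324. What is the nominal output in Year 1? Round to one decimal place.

Nominal = Real × (Index/100) = 48324 × (174.7/100)
        = 48324 × 1.747 = 84422.0280

84422.0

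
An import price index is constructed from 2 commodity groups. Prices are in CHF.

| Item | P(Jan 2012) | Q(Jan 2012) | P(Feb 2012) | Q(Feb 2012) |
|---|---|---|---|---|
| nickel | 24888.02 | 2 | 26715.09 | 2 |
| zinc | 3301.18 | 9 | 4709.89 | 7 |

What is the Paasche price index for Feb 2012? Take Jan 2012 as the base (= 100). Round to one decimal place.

Paasche price index uses current-period quantities as weights.
ΣP(Feb 2012)·Q(Feb 2012) = 26715.09×2 + 4709.89×7 = 53430.18 + 32969.23 = 86399.41
ΣP(Jan 2012)·Q(Feb 2012) = 24888.02×2 + 3301.18×7 = 49776.04 + 23108.26 = 72884.3
Index = 86399.41 / 72884.3 × 100 = 118.5432

118.5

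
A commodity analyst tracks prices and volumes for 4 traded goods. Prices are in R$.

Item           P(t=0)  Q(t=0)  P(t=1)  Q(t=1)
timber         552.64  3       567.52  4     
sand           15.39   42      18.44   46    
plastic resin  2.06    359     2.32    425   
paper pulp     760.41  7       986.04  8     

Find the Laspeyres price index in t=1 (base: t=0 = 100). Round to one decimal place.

Laspeyres price index uses base-period quantities as weights.
ΣP(t=1)·Q(t=0) = 567.52×3 + 18.44×42 + 2.32×359 + 986.04×7 = 1702.56 + 774.48 + 832.88 + 6902.28 = 10212.2
ΣP(t=0)·Q(t=0) = 552.64×3 + 15.39×42 + 2.06×359 + 760.41×7 = 1657.92 + 646.38 + 739.54 + 5322.87 = 8366.71
Index = 10212.2 / 8366.71 × 100 = 122.0575

122.1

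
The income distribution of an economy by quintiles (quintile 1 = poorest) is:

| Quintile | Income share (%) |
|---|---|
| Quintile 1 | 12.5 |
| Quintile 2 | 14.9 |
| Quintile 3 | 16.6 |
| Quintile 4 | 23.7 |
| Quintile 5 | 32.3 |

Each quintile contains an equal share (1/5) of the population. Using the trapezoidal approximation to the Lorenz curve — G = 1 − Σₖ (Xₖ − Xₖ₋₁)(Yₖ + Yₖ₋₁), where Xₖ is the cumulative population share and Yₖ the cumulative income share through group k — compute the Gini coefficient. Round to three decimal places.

Cumulative income shares Yₖ: 0.1250, 0.2740, 0.4400, 0.6770, 1.0000
Σ (Xₖ−Xₖ₋₁)(Yₖ+Yₖ₋₁) = (1/5)(0.1250+0.0000) + (1/5)(0.2740+0.1250) + (1/5)(0.4400+0.2740) + (1/5)(0.6770+0.4400) + (1/5)(1.0000+0.6770)
  = 0.0250 + 0.0798 + 0.1428 + 0.2234 + 0.3354 = 0.8064
G = 1 − 0.8064 = 0.1936

0.194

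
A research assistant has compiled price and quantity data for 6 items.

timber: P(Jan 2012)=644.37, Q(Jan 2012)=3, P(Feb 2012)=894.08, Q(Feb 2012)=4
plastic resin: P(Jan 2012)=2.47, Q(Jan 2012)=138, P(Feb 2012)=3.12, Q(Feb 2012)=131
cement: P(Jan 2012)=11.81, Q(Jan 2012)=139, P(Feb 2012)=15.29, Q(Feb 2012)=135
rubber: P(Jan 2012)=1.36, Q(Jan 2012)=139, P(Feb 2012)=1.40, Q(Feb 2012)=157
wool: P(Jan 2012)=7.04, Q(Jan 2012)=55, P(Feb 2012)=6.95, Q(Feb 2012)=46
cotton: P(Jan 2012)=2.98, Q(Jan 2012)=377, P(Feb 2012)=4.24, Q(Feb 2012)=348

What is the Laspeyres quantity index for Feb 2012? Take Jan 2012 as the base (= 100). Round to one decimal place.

Laspeyres quantity index uses base-period prices as weights.
ΣP(Jan 2012)·Q(Feb 2012) = 644.37×4 + 2.47×131 + 11.81×135 + 1.36×157 + 7.04×46 + 2.98×348 = 2577.48 + 323.57 + 1594.35 + 213.52 + 323.84 + 1037.04 = 6069.8
ΣP(Jan 2012)·Q(Jan 2012) = 644.37×3 + 2.47×138 + 11.81×139 + 1.36×139 + 7.04×55 + 2.98×377 = 1933.11 + 340.86 + 1641.59 + 189.04 + 387.2 + 1123.46 = 5615.26
Index = 6069.8 / 5615.26 × 100 = 108.0947

108.1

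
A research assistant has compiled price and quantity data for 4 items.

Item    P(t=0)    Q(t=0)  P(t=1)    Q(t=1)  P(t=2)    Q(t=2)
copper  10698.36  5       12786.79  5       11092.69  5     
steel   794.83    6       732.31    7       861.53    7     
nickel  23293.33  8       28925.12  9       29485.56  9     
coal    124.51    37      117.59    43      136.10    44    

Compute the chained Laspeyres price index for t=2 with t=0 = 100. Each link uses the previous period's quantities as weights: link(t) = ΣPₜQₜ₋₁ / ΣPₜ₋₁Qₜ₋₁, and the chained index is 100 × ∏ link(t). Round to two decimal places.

Link t=0→t=1:
ΣP(t=1)Q(t=0) = 12786.79×5 + 732.31×6 + 28925.12×8 + 117.59×37 = 63933.95 + 4393.86 + 231400.96 + 4350.83 = 304079.6
ΣP(t=0)Q(t=0) = 10698.36×5 + 794.83×6 + 23293.33×8 + 124.51×37 = 53491.8 + 4768.98 + 186346.64 + 4606.87 = 249214.29
link = 304079.6/249214.29 = 1.220153
Link t=1→t=2:
ΣP(t=2)Q(t=1) = 11092.69×5 + 861.53×7 + 29485.56×9 + 136.10×43 = 55463.45 + 6030.71 + 265370.04 + 5852.3 = 332716.5
ΣP(t=1)Q(t=1) = 12786.79×5 + 732.31×7 + 28925.12×9 + 117.59×43 = 63933.95 + 5126.17 + 260326.08 + 5056.37 = 334442.57
link = 332716.5/334442.57 = 0.994839
Chained index = 100 × 1.220153 × 0.994839 = 121.3856

121.39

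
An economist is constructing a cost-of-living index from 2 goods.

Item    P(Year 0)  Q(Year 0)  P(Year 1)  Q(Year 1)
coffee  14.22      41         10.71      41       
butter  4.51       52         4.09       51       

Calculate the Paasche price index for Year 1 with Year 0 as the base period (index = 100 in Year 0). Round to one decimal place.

79.7

Paasche price index uses current-period quantities as weights.
ΣP(Year 1)·Q(Year 1) = 10.71×41 + 4.09×51 = 439.11 + 208.59 = 647.7
ΣP(Year 0)·Q(Year 1) = 14.22×41 + 4.51×51 = 583.02 + 230.01 = 813.03
Index = 647.7 / 813.03 × 100 = 79.6650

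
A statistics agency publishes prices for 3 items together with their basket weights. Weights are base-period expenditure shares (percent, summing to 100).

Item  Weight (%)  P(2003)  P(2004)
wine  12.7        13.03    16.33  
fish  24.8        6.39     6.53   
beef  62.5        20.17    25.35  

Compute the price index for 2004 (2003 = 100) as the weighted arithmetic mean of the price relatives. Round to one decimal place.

119.8

wine: 12.7 × (16.33/13.03) = 12.7 × 1.253262 = 15.9164
fish: 24.8 × (6.53/6.39) = 24.8 × 1.021909 = 25.3433
beef: 62.5 × (25.35/20.17) = 62.5 × 1.256817 = 78.5511
Index = Σ wᵢ·(p₁ᵢ/p₀ᵢ) = 15.9164 + 25.3433 + 78.5511 = 119.8108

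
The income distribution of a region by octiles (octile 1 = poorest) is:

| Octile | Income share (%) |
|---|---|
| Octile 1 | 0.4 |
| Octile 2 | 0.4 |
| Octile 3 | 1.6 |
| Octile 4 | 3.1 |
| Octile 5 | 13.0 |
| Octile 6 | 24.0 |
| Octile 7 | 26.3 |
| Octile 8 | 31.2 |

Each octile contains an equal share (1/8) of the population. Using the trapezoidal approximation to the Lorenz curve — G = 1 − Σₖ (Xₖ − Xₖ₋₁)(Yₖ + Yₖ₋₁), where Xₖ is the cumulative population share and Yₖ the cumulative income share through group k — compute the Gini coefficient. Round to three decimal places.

Cumulative income shares Yₖ: 0.0040, 0.0080, 0.0240, 0.0550, 0.1850, 0.4250, 0.6880, 1.0000
Σ (Xₖ−Xₖ₋₁)(Yₖ+Yₖ₋₁) = (1/8)(0.0040+0.0000) + (1/8)(0.0080+0.0040) + (1/8)(0.0240+0.0080) + (1/8)(0.0550+0.0240) + (1/8)(0.1850+0.0550) + (1/8)(0.4250+0.1850) + (1/8)(0.6880+0.4250) + (1/8)(1.0000+0.6880)
  = 0.0005 + 0.0015 + 0.0040 + 0.0099 + 0.0300 + 0.0762 + 0.1391 + 0.2110 = 0.4723
G = 1 − 0.4723 = 0.5277

0.528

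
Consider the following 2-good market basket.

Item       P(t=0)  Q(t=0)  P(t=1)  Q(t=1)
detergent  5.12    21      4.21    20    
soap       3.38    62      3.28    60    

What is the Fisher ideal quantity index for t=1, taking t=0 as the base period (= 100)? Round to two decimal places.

Laspeyres component (base-period weights):
ΣP(t=0)Q(t=1) = 5.12×20 + 3.38×60 = 102.4 + 202.8 = 305.2
ΣP(t=0)Q(t=0) = 5.12×21 + 3.38×62 = 107.52 + 209.56 = 317.08
L = 305.2 / 317.08 × 100 = 96.2533
Paasche component (current-period weights):
ΣP(t=1)Q(t=1) = 4.21×20 + 3.28×60 = 84.2 + 196.8 = 281
ΣP(t=1)Q(t=0) = 4.21×21 + 3.28×62 = 88.41 + 203.36 = 291.77
P = 281 / 291.77 × 100 = 96.3087
Fisher = √(L × P) = √(96.2533 × 96.3087) = 96.2810

96.28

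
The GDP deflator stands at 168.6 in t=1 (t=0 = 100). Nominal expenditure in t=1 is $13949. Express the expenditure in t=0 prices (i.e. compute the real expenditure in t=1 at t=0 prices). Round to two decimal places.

Real = Nominal ÷ (Index/100) = 13949 ÷ (168.6/100)
     = 13949 ÷ 1.686 = 8273.4282

8273.43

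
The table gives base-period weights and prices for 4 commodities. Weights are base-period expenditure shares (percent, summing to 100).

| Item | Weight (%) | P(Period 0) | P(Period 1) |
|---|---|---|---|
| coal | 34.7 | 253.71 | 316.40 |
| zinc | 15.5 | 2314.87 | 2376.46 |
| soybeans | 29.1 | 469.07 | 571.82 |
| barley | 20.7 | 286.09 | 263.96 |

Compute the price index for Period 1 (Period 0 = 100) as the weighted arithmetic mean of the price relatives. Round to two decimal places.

coal: 34.7 × (316.40/253.71) = 34.7 × 1.247093 = 43.2741
zinc: 15.5 × (2376.46/2314.87) = 15.5 × 1.026606 = 15.9124
soybeans: 29.1 × (571.82/469.07) = 29.1 × 1.219050 = 35.4744
barley: 20.7 × (263.96/286.09) = 20.7 × 0.922647 = 19.0988
Index = Σ wᵢ·(p₁ᵢ/p₀ᵢ) = 43.2741 + 15.9124 + 35.4744 + 19.0988 = 113.7597

113.76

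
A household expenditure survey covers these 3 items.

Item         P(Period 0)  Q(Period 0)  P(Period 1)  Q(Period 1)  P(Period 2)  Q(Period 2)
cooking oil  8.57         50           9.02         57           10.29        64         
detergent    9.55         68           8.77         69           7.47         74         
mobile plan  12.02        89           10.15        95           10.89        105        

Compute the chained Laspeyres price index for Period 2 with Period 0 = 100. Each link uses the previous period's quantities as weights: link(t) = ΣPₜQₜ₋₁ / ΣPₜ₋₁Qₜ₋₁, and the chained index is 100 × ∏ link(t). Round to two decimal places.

93.14

Link Period 0→Period 1:
ΣP(Period 1)Q(Period 0) = 9.02×50 + 8.77×68 + 10.15×89 = 451 + 596.36 + 903.35 = 1950.71
ΣP(Period 0)Q(Period 0) = 8.57×50 + 9.55×68 + 12.02×89 = 428.5 + 649.4 + 1069.78 = 2147.68
link = 1950.71/2147.68 = 0.908287
Link Period 1→Period 2:
ΣP(Period 2)Q(Period 1) = 10.29×57 + 7.47×69 + 10.89×95 = 586.53 + 515.43 + 1034.55 = 2136.51
ΣP(Period 1)Q(Period 1) = 9.02×57 + 8.77×69 + 10.15×95 = 514.14 + 605.13 + 964.25 = 2083.52
link = 2136.51/2083.52 = 1.025433
Chained index = 100 × 0.908287 × 1.025433 = 93.1387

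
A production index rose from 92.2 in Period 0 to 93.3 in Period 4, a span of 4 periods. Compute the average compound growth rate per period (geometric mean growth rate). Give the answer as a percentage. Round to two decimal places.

Growth factor = (93.3/92.2)^(1/4) = (1.011931)^(1/4) = 1.002969
Growth rate = 1.002969 − 1 = 0.002969 = 0.2969%

0.30%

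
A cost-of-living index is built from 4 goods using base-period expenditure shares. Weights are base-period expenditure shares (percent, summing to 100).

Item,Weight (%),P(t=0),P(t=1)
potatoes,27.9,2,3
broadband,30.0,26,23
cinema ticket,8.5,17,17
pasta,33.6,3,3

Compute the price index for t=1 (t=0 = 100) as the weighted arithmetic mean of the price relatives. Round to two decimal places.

potatoes: 27.9 × (3/2) = 27.9 × 1.500000 = 41.8500
broadband: 30.0 × (23/26) = 30.0 × 0.884615 = 26.5385
cinema ticket: 8.5 × (17/17) = 8.5 × 1.000000 = 8.5000
pasta: 33.6 × (3/3) = 33.6 × 1.000000 = 33.6000
Index = Σ wᵢ·(p₁ᵢ/p₀ᵢ) = 41.8500 + 26.5385 + 8.5000 + 33.6000 = 110.4885

110.49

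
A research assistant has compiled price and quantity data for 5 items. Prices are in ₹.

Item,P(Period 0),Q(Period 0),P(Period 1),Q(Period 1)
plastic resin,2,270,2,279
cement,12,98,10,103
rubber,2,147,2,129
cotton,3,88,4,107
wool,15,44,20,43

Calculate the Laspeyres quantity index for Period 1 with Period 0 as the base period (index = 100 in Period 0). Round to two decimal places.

Laspeyres quantity index uses base-period prices as weights.
ΣP(Period 0)·Q(Period 1) = 2×279 + 12×103 + 2×129 + 3×107 + 15×43 = 558 + 1236 + 258 + 321 + 645 = 3018
ΣP(Period 0)·Q(Period 0) = 2×270 + 12×98 + 2×147 + 3×88 + 15×44 = 540 + 1176 + 294 + 264 + 660 = 2934
Index = 3018 / 2934 × 100 = 102.8630

102.86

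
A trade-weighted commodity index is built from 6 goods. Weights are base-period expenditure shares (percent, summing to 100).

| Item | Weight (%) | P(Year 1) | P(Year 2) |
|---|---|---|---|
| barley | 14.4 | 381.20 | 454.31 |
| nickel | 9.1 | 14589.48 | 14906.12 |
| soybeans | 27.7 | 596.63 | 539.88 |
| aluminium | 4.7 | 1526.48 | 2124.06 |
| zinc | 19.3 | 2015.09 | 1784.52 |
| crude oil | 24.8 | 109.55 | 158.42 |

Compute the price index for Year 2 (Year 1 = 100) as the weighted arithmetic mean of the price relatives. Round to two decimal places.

barley: 14.4 × (454.31/381.20) = 14.4 × 1.191789 = 17.1618
nickel: 9.1 × (14906.12/14589.48) = 9.1 × 1.021703 = 9.2975
soybeans: 27.7 × (539.88/596.63) = 27.7 × 0.904882 = 25.0652
aluminium: 4.7 × (2124.06/1526.48) = 4.7 × 1.391476 = 6.5399
zinc: 19.3 × (1784.52/2015.09) = 19.3 × 0.885578 = 17.0917
crude oil: 24.8 × (158.42/109.55) = 24.8 × 1.446098 = 35.8632
Index = Σ wᵢ·(p₁ᵢ/p₀ᵢ) = 17.1618 + 9.2975 + 25.0652 + 6.5399 + 17.0917 + 35.8632 = 111.0193

111.02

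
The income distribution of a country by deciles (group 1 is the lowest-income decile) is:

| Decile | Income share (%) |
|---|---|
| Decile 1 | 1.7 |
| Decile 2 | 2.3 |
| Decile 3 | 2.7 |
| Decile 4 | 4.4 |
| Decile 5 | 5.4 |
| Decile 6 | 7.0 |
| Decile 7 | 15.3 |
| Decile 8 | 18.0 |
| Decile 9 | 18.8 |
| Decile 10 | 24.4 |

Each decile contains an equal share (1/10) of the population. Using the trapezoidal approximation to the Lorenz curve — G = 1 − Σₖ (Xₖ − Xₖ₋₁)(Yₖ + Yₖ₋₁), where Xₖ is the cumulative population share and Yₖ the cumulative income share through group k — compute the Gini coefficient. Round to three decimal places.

Cumulative income shares Yₖ: 0.0170, 0.0400, 0.0670, 0.1110, 0.1650, 0.2350, 0.3880, 0.5680, 0.7560, 1.0000
Σ (Xₖ−Xₖ₋₁)(Yₖ+Yₖ₋₁) = (1/10)(0.0170+0.0000) + (1/10)(0.0400+0.0170) + (1/10)(0.0670+0.0400) + (1/10)(0.1110+0.0670) + (1/10)(0.1650+0.1110) + (1/10)(0.2350+0.1650) + (1/10)(0.3880+0.2350) + (1/10)(0.5680+0.3880) + (1/10)(0.7560+0.5680) + (1/10)(1.0000+0.7560)
  = 0.0017 + 0.0057 + 0.0107 + 0.0178 + 0.0276 + 0.0400 + 0.0623 + 0.0956 + 0.1324 + 0.1756 = 0.5694
G = 1 − 0.5694 = 0.4306

0.431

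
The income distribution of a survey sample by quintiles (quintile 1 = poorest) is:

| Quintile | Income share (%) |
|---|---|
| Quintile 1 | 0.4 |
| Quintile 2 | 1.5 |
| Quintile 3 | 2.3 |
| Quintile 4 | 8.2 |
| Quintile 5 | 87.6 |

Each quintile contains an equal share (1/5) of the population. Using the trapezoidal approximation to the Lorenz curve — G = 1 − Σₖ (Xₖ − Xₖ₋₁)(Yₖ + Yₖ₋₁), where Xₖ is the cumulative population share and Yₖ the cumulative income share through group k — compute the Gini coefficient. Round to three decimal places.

Cumulative income shares Yₖ: 0.0040, 0.0190, 0.0420, 0.1240, 1.0000
Σ (Xₖ−Xₖ₋₁)(Yₖ+Yₖ₋₁) = (1/5)(0.0040+0.0000) + (1/5)(0.0190+0.0040) + (1/5)(0.0420+0.0190) + (1/5)(0.1240+0.0420) + (1/5)(1.0000+0.1240)
  = 0.0008 + 0.0046 + 0.0122 + 0.0332 + 0.2248 = 0.2756
G = 1 − 0.2756 = 0.7244

0.724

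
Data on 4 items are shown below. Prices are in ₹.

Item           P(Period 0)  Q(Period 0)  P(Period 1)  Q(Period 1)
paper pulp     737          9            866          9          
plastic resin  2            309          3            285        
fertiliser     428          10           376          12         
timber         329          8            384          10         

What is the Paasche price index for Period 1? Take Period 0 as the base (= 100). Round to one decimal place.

Paasche price index uses current-period quantities as weights.
ΣP(Period 1)·Q(Period 1) = 866×9 + 3×285 + 376×12 + 384×10 = 7794 + 855 + 4512 + 3840 = 17001
ΣP(Period 0)·Q(Period 1) = 737×9 + 2×285 + 428×12 + 329×10 = 6633 + 570 + 5136 + 3290 = 15629
Index = 17001 / 15629 × 100 = 108.7786

108.8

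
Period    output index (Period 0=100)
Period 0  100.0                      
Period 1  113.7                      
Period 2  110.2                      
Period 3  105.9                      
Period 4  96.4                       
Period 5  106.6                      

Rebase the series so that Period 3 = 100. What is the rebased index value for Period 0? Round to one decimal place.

Rebased(Period 0) = 100.0 / 105.9 × 100 = 94.4287

94.4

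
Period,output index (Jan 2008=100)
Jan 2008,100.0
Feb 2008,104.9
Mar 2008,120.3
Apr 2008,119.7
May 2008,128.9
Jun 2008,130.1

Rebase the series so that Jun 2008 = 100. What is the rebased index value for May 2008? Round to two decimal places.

Rebased(May 2008) = 128.9 / 130.1 × 100 = 99.0776

99.08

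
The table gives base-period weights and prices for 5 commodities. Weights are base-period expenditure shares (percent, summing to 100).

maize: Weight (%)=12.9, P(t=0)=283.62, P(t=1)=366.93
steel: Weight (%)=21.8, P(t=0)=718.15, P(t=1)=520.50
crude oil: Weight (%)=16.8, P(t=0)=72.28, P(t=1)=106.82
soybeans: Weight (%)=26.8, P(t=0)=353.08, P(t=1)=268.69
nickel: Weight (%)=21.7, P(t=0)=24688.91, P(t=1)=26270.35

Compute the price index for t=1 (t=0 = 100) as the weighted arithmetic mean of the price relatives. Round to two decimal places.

maize: 12.9 × (366.93/283.62) = 12.9 × 1.293738 = 16.6892
steel: 21.8 × (520.50/718.15) = 21.8 × 0.724779 = 15.8002
crude oil: 16.8 × (106.82/72.28) = 16.8 × 1.477864 = 24.8281
soybeans: 26.8 × (268.69/353.08) = 26.8 × 0.760989 = 20.3945
nickel: 21.7 × (26270.35/24688.91) = 21.7 × 1.064055 = 23.0900
Index = Σ wᵢ·(p₁ᵢ/p₀ᵢ) = 16.6892 + 15.8002 + 24.8281 + 20.3945 + 23.0900 = 100.8020

100.80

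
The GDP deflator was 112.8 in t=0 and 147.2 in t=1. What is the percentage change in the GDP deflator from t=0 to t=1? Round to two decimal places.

30.50%

Change = (147.2 − 112.8) / 112.8 × 100
       = 34.4 / 112.8 × 100 = 30.4965%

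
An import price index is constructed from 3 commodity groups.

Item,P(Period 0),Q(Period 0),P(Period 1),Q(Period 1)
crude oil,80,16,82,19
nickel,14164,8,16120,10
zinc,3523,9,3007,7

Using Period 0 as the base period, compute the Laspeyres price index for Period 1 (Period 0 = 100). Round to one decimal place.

107.5

Laspeyres price index uses base-period quantities as weights.
ΣP(Period 1)·Q(Period 0) = 82×16 + 16120×8 + 3007×9 = 1312 + 128960 + 27063 = 157335
ΣP(Period 0)·Q(Period 0) = 80×16 + 14164×8 + 3523×9 = 1280 + 113312 + 31707 = 146299
Index = 157335 / 146299 × 100 = 107.5435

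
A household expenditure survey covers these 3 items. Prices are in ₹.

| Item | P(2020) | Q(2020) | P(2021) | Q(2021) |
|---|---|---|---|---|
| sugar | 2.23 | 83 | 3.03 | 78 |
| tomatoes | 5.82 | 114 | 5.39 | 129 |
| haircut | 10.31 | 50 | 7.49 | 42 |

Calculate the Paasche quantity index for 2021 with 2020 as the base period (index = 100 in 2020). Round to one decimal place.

Paasche quantity index uses current-period prices as weights.
ΣP(2021)·Q(2021) = 3.03×78 + 5.39×129 + 7.49×42 = 236.34 + 695.31 + 314.58 = 1246.23
ΣP(2021)·Q(2020) = 3.03×83 + 5.39×114 + 7.49×50 = 251.49 + 614.46 + 374.5 = 1240.45
Index = 1246.23 / 1240.45 × 100 = 100.4660

100.5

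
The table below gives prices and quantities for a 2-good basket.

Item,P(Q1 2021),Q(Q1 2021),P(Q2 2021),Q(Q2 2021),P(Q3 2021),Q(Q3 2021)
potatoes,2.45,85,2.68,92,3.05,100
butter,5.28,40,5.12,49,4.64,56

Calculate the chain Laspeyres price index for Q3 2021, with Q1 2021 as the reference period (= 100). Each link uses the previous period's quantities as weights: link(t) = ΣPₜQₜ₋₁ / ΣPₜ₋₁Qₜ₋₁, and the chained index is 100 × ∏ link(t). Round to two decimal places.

105.32

Link Q1 2021→Q2 2021:
ΣP(Q2 2021)Q(Q1 2021) = 2.68×85 + 5.12×40 = 227.8 + 204.8 = 432.6
ΣP(Q1 2021)Q(Q1 2021) = 2.45×85 + 5.28×40 = 208.25 + 211.2 = 419.45
link = 432.6/419.45 = 1.031351
Link Q2 2021→Q3 2021:
ΣP(Q3 2021)Q(Q2 2021) = 3.05×92 + 4.64×49 = 280.6 + 227.36 = 507.96
ΣP(Q2 2021)Q(Q2 2021) = 2.68×92 + 5.12×49 = 246.56 + 250.88 = 497.44
link = 507.96/497.44 = 1.021148
Chained index = 100 × 1.031351 × 1.021148 = 105.3162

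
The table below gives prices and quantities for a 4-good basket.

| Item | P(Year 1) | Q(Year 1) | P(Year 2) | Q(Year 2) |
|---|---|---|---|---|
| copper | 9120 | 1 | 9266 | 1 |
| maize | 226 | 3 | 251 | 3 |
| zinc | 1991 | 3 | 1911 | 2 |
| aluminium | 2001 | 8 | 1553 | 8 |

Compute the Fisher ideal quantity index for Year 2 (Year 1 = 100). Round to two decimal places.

Laspeyres component (base-period weights):
ΣP(Year 1)Q(Year 2) = 9120×1 + 226×3 + 1991×2 + 2001×8 = 9120 + 678 + 3982 + 16008 = 29788
ΣP(Year 1)Q(Year 1) = 9120×1 + 226×3 + 1991×3 + 2001×8 = 9120 + 678 + 5973 + 16008 = 31779
L = 29788 / 31779 × 100 = 93.7349
Paasche component (current-period weights):
ΣP(Year 2)Q(Year 2) = 9266×1 + 251×3 + 1911×2 + 1553×8 = 9266 + 753 + 3822 + 12424 = 26265
ΣP(Year 2)Q(Year 1) = 9266×1 + 251×3 + 1911×3 + 1553×8 = 9266 + 753 + 5733 + 12424 = 28176
P = 26265 / 28176 × 100 = 93.2176
Fisher = √(L × P) = √(93.7349 × 93.2176) = 93.4759

93.48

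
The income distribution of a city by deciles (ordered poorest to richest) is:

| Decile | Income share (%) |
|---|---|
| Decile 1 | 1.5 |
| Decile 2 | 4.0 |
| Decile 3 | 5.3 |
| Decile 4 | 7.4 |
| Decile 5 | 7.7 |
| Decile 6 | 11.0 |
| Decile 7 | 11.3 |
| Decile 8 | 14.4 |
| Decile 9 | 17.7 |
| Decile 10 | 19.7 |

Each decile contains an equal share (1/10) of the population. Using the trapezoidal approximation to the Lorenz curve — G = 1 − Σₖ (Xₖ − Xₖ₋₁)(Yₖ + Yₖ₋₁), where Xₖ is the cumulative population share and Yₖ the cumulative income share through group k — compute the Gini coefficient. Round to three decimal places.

0.320

Cumulative income shares Yₖ: 0.0150, 0.0550, 0.1080, 0.1820, 0.2590, 0.3690, 0.4820, 0.6260, 0.8030, 1.0000
Σ (Xₖ−Xₖ₋₁)(Yₖ+Yₖ₋₁) = (1/10)(0.0150+0.0000) + (1/10)(0.0550+0.0150) + (1/10)(0.1080+0.0550) + (1/10)(0.1820+0.1080) + (1/10)(0.2590+0.1820) + (1/10)(0.3690+0.2590) + (1/10)(0.4820+0.3690) + (1/10)(0.6260+0.4820) + (1/10)(0.8030+0.6260) + (1/10)(1.0000+0.8030)
  = 0.0015 + 0.0070 + 0.0163 + 0.0290 + 0.0441 + 0.0628 + 0.0851 + 0.1108 + 0.1429 + 0.1803 = 0.6798
G = 1 − 0.6798 = 0.3202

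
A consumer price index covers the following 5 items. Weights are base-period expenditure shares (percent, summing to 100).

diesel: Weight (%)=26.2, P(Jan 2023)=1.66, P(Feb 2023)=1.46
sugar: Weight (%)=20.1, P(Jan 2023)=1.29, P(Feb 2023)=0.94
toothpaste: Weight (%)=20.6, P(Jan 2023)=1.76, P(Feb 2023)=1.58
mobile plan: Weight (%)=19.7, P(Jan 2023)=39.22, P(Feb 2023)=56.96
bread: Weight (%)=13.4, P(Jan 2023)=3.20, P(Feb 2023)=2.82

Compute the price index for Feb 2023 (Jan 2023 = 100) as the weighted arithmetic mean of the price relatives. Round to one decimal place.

diesel: 26.2 × (1.46/1.66) = 26.2 × 0.879518 = 23.0434
sugar: 20.1 × (0.94/1.29) = 20.1 × 0.728682 = 14.6465
toothpaste: 20.6 × (1.58/1.76) = 20.6 × 0.897727 = 18.4932
mobile plan: 19.7 × (56.96/39.22) = 19.7 × 1.452320 = 28.6107
bread: 13.4 × (2.82/3.20) = 13.4 × 0.881250 = 11.8087
Index = Σ wᵢ·(p₁ᵢ/p₀ᵢ) = 23.0434 + 14.6465 + 18.4932 + 28.6107 + 11.8087 = 96.6025

96.6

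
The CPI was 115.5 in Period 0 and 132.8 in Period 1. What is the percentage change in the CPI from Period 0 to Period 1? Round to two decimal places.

Change = (132.8 − 115.5) / 115.5 × 100
       = 17.3 / 115.5 × 100 = 14.9784%

14.98%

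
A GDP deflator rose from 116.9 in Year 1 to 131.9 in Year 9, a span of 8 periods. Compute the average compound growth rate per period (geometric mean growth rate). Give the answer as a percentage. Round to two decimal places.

Growth factor = (131.9/116.9)^(1/8) = (1.128315)^(1/8) = 1.015205
Growth rate = 1.015205 − 1 = 0.015205 = 1.5205%

1.52%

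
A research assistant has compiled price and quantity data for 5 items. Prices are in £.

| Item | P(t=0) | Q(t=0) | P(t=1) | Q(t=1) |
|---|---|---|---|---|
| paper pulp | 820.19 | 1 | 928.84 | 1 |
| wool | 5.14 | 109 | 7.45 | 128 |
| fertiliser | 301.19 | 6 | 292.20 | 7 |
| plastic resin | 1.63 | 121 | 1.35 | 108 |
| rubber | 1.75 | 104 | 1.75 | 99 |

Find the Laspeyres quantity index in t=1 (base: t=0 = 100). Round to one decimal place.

Laspeyres quantity index uses base-period prices as weights.
ΣP(t=0)·Q(t=1) = 820.19×1 + 5.14×128 + 301.19×7 + 1.63×108 + 1.75×99 = 820.19 + 657.92 + 2108.33 + 176.04 + 173.25 = 3935.73
ΣP(t=0)·Q(t=0) = 820.19×1 + 5.14×109 + 301.19×6 + 1.63×121 + 1.75×104 = 820.19 + 560.26 + 1807.14 + 197.23 + 182 = 3566.82
Index = 3935.73 / 3566.82 × 100 = 110.3428

110.3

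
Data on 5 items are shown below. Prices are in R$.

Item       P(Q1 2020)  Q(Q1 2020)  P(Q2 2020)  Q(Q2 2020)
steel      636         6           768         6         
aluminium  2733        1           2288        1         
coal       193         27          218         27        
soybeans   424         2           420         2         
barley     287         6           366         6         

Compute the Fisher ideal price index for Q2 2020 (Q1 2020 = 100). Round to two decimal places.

110.38

Laspeyres component (base-period weights):
ΣP(Q2 2020)Q(Q1 2020) = 768×6 + 2288×1 + 218×27 + 420×2 + 366×6 = 4608 + 2288 + 5886 + 840 + 2196 = 15818
ΣP(Q1 2020)Q(Q1 2020) = 636×6 + 2733×1 + 193×27 + 424×2 + 287×6 = 3816 + 2733 + 5211 + 848 + 1722 = 14330
L = 15818 / 14330 × 100 = 110.3838
Paasche component (current-period weights):
ΣP(Q2 2020)Q(Q2 2020) = 768×6 + 2288×1 + 218×27 + 420×2 + 366×6 = 4608 + 2288 + 5886 + 840 + 2196 = 15818
ΣP(Q1 2020)Q(Q2 2020) = 636×6 + 2733×1 + 193×27 + 424×2 + 287×6 = 3816 + 2733 + 5211 + 848 + 1722 = 14330
P = 15818 / 14330 × 100 = 110.3838
Fisher = √(L × P) = √(110.3838 × 110.3838) = 110.3838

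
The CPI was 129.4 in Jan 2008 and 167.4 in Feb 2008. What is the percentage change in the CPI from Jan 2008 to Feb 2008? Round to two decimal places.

Change = (167.4 − 129.4) / 129.4 × 100
       = 38.0 / 129.4 × 100 = 29.3663%

29.37%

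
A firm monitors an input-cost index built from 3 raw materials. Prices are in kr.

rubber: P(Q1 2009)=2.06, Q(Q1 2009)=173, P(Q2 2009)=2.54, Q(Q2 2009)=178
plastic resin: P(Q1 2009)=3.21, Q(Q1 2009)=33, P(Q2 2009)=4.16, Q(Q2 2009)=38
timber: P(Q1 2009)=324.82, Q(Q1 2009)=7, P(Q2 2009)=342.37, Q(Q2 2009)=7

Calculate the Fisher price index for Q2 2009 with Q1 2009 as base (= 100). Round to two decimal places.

108.76

Laspeyres component (base-period weights):
ΣP(Q2 2009)Q(Q1 2009) = 2.54×173 + 4.16×33 + 342.37×7 = 439.42 + 137.28 + 2396.59 = 2973.29
ΣP(Q1 2009)Q(Q1 2009) = 2.06×173 + 3.21×33 + 324.82×7 = 356.38 + 105.93 + 2273.74 = 2736.05
L = 2973.29 / 2736.05 × 100 = 108.6709
Paasche component (current-period weights):
ΣP(Q2 2009)Q(Q2 2009) = 2.54×178 + 4.16×38 + 342.37×7 = 452.12 + 158.08 + 2396.59 = 3006.79
ΣP(Q1 2009)Q(Q2 2009) = 2.06×178 + 3.21×38 + 324.82×7 = 366.68 + 121.98 + 2273.74 = 2762.4
P = 3006.79 / 2762.4 × 100 = 108.8470
Fisher = √(L × P) = √(108.6709 × 108.8470) = 108.7589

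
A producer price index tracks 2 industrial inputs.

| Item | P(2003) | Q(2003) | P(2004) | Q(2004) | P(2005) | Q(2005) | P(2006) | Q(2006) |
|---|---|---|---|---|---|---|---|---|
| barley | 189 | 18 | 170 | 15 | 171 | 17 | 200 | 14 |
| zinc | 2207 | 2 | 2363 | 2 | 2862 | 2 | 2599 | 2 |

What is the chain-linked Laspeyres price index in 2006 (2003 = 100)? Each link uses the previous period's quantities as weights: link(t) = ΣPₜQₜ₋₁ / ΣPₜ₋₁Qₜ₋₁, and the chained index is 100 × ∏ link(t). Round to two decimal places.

113.05

Link 2003→2004:
ΣP(2004)Q(2003) = 170×18 + 2363×2 = 3060 + 4726 = 7786
ΣP(2003)Q(2003) = 189×18 + 2207×2 = 3402 + 4414 = 7816
link = 7786/7816 = 0.996162
Link 2004→2005:
ΣP(2005)Q(2004) = 171×15 + 2862×2 = 2565 + 5724 = 8289
ΣP(2004)Q(2004) = 170×15 + 2363×2 = 2550 + 4726 = 7276
link = 8289/7276 = 1.139225
Link 2005→2006:
ΣP(2006)Q(2005) = 200×17 + 2599×2 = 3400 + 5198 = 8598
ΣP(2005)Q(2005) = 171×17 + 2862×2 = 2907 + 5724 = 8631
link = 8598/8631 = 0.996177
Chained index = 100 × 0.996162 × 1.139225 × 0.996177 = 113.0513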